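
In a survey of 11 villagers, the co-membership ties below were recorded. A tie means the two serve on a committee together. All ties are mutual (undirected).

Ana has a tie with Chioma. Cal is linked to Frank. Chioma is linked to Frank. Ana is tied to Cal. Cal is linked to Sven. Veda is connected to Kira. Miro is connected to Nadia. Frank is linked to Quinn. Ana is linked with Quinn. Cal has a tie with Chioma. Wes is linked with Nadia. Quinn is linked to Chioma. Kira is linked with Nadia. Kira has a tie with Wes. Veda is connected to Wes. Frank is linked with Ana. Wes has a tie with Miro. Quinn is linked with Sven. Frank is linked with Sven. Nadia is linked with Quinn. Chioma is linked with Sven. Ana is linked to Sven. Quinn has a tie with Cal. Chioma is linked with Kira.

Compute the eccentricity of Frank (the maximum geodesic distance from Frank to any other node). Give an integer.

3

Distances from Frank: Ana:1, Cal:1, Chioma:1, Kira:2, Miro:3, Nadia:2, Quinn:1, Sven:1, Veda:3, Wes:3.
The largest is 3 (to Veda, Wes, and Miro), so the eccentricity of Frank is 3.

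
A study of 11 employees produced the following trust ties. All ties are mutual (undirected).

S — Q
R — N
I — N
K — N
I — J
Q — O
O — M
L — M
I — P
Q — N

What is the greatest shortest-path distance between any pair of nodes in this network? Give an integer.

6

Eccentricity of each node (its greatest distance to any other): I:5, J:6, K:5, L:6, M:5, N:4, O:4, P:6, Q:3, R:5, S:4.
The maximum eccentricity is 6, realized for instance by the pair L–P via L – M – O – Q – N – I – P. So the diameter is 6.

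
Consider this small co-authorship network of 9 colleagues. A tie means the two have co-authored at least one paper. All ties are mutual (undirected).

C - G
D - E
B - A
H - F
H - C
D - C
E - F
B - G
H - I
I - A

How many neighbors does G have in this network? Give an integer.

2

G is directly tied to B and C. That is 2 neighbors, so the degree of G is 2.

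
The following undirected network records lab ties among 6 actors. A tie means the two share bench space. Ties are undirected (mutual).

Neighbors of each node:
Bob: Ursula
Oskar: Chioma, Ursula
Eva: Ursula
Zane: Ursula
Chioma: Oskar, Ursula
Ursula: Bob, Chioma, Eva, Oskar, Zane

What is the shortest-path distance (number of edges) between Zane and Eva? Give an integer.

One shortest route is Zane – Ursula – Eva, which uses 2 edges, and Zane and Eva are not directly tied, so nothing shorter exists. So d(Zane,Eva) = 2.

2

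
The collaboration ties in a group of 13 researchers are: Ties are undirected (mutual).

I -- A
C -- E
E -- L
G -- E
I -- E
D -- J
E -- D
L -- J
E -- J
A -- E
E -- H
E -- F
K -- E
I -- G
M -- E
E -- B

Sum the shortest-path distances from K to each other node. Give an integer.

Distances from K: A:2, B:2, C:2, D:2, E:1, F:2, G:2, H:2, I:2, J:2, L:2, M:2.
Sum = 2 + 2 + 2 + 2 + 1 + 2 + 2 + 2 + 2 + 2 + 2 + 2 = 23.

23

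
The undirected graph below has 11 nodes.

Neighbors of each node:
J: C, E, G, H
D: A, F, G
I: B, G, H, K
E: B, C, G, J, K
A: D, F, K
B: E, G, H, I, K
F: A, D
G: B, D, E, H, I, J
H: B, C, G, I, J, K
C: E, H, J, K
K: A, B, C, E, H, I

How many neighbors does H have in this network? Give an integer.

6

H is directly tied to B, C, G, I, J, and K. That is 6 neighbors, so the degree of H is 6.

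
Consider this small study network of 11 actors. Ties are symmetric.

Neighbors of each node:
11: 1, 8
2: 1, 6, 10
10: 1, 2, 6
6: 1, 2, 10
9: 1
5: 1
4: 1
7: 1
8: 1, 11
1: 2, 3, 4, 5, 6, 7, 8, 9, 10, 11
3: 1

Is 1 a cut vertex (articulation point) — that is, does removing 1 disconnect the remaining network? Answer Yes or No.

Yes

Removing 1 leaves {8 and 11} with no path to {5}, so the network splits into 7 components. 1 is a cut vertex.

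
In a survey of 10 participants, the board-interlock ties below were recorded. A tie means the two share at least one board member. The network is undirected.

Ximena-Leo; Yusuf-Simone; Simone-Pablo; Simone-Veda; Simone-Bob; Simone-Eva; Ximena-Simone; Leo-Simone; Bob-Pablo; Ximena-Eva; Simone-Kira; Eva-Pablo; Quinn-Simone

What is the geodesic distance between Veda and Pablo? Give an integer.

One shortest route is Veda – Simone – Pablo, which uses 2 edges, and Veda and Pablo are not directly tied, so nothing shorter exists. So d(Veda,Pablo) = 2.

2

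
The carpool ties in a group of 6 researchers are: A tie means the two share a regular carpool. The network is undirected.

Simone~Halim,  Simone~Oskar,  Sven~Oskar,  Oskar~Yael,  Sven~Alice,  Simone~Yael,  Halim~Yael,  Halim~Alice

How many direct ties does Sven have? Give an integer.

Sven is directly tied to Alice and Oskar. That is 2 neighbors, so the degree of Sven is 2.

2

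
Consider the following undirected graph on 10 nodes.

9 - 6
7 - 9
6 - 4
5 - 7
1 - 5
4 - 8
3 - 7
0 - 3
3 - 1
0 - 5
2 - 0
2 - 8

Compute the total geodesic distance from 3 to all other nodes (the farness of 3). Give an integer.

Distances from 3: 0:1, 1:1, 2:2, 4:4, 5:2, 6:3, 7:1, 8:3, 9:2.
Sum = 1 + 1 + 2 + 4 + 2 + 3 + 1 + 3 + 2 = 19.

19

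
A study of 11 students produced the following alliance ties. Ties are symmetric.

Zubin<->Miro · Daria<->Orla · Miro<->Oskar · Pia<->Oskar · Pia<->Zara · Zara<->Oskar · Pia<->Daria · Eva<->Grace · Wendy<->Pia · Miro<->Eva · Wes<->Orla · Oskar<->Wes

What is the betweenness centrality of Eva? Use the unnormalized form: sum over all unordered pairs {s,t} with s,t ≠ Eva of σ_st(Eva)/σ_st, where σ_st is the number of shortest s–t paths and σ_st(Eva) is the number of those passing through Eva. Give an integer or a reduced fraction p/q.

Pairs whose geodesics pass through Eva — Zara–Grace: 1; Oskar–Grace: 1; Grace–Orla: 1; Grace–Zubin: 1; Grace–Pia: 1; Grace–Wendy: 1; Grace–Miro: 1; Grace–Daria: 1; Grace–Wes: 1.
All other pairs contribute 0.
Summing the contributions gives betweenness(Eva) = 9.

9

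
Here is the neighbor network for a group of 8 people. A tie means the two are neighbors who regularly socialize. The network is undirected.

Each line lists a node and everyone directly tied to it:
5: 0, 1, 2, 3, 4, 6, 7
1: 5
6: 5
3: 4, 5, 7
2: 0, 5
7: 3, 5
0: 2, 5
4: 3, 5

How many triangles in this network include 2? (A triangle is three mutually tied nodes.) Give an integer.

1

2's neighbors: 0 and 5.
Neighbor pairs that are themselves tied: 2–0–5. Each forms one triangle with 2, for 1 in total.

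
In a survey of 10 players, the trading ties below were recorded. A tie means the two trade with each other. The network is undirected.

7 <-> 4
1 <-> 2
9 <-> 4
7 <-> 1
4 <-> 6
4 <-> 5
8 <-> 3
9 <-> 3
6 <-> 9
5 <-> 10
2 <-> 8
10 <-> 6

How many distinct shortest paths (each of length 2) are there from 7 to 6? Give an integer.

The shortest distance is 2, and the only length-2 path is 7–4–6. So there is exactly 1 shortest path.

1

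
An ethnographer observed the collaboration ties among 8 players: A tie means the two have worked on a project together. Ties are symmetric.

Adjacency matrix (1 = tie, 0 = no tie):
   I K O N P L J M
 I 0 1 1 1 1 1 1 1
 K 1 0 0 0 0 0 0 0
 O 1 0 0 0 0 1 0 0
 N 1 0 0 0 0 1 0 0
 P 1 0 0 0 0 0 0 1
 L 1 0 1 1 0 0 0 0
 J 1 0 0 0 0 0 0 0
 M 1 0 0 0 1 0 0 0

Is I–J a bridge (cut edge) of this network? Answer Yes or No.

Without the I–J edge there is no alternate route between I and J, so the network disconnects. It is a bridge.

Yes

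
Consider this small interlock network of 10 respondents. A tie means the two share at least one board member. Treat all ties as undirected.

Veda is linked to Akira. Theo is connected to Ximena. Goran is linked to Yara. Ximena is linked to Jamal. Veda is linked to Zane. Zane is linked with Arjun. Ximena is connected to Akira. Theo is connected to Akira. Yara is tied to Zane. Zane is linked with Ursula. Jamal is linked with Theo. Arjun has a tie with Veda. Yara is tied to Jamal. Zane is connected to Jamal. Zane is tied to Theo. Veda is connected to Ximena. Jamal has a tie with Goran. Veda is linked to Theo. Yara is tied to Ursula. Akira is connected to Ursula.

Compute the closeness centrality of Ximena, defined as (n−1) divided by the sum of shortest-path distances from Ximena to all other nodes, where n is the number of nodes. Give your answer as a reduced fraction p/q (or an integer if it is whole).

9/14

Distances from Ximena: Akira:1, Arjun:2, Goran:2, Jamal:1, Theo:1, Ursula:2, Veda:1, Yara:2, Zane:2. Sum = 14.
n = 10, so closeness = 9/14.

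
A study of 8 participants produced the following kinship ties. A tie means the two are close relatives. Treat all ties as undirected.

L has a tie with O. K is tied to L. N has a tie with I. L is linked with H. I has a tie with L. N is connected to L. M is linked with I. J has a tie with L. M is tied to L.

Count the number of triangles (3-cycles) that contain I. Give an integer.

2

I's neighbors: L, M, and N.
Neighbor pairs that are themselves tied: I–L–M; I–L–N. Each forms one triangle with I, for 2 in total.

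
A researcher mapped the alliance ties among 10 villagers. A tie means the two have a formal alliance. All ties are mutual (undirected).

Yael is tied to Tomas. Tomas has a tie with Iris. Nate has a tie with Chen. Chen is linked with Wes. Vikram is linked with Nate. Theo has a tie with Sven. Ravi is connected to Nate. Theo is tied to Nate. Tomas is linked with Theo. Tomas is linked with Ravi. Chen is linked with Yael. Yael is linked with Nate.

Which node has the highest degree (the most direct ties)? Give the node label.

Nate

Degrees — Chen:3, Iris:1, Nate:5, Ravi:2, Sven:1, Theo:3, Tomas:4, Vikram:1, Wes:1, Yael:3.
The maximum is 5, attained only by Nate.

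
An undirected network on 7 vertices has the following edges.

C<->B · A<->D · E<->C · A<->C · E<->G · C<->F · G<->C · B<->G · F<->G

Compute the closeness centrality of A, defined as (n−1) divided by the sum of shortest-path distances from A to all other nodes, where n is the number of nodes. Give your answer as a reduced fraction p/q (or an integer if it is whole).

Distances from A: B:2, C:1, D:1, E:2, F:2, G:2. Sum = 10.
n = 7, so closeness = 6/10 = 3/5.

3/5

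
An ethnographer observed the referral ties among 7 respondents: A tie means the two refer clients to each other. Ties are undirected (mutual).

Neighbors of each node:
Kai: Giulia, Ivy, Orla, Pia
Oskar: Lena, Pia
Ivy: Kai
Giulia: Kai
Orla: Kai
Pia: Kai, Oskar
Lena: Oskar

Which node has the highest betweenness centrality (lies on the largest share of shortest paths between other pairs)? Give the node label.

Kai

Unnormalized betweenness of each node: Giulia:0, Ivy:0, Kai:12, Lena:0, Orla:0, Oskar:5, Pia:8.
Kai has the largest value, 12, making it the main broker — the node through which the most shortest paths run.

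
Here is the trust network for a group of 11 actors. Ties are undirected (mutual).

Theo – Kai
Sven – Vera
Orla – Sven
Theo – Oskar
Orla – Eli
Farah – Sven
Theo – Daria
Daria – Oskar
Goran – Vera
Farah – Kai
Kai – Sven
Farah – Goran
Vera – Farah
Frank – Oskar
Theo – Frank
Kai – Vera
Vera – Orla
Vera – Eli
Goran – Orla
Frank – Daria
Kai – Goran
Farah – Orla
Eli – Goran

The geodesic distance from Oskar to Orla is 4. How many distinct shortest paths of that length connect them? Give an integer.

The shortest distance is 4. The length-4 paths are: Oskar–Theo–Kai–Goran–Orla; Oskar–Theo–Kai–Farah–Orla; Oskar–Theo–Kai–Vera–Orla; Oskar–Theo–Kai–Sven–Orla.
That gives 4 distinct shortest paths.

4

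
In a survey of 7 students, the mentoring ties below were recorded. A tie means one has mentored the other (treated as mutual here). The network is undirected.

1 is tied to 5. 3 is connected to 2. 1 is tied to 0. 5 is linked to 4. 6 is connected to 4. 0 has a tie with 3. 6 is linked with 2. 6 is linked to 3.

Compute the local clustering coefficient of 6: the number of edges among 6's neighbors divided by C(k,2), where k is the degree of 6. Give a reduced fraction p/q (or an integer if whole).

6's neighbors: 2, 3, and 4 (k = 3).
Possible neighbor pairs: C(3,2) = 3. Edges among them: 2–3 → e = 1.
Clustering(6) = 1/3.

1/3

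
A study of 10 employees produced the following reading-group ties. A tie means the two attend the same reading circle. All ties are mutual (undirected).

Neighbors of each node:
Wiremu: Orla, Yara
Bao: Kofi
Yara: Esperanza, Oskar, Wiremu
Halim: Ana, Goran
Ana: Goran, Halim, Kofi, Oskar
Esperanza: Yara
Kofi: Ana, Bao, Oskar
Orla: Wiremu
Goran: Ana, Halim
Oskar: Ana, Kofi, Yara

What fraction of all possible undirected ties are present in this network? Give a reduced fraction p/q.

11/45

There are 11 edges and 10 nodes, so the maximum possible is C(10,2) = 45.
Density = 11/45.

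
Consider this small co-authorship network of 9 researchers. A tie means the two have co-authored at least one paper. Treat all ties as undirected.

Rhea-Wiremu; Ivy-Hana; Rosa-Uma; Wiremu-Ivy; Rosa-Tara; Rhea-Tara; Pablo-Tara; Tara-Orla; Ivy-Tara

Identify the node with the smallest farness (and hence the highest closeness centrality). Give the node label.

Tara

Farness (sum of distances to all others) for each node — Hana:21, Ivy:14, Orla:18, Pablo:18, Rhea:16, Rosa:16, Tara:11, Uma:23, Wiremu:19.
The smallest farness is 11, for Tara, so Tara has the highest closeness.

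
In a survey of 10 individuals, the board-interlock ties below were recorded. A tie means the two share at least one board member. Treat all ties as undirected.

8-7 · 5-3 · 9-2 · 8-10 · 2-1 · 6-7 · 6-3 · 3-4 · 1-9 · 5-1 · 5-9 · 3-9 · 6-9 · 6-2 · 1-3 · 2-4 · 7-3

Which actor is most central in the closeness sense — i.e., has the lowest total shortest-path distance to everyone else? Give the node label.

Farness (sum of distances to all others) for each node — 1:17, 2:17, 3:13, 4:19, 5:18, 6:15, 7:15, 8:21, 9:16, 10:29.
The smallest farness is 13, for 3, so 3 has the highest closeness.

3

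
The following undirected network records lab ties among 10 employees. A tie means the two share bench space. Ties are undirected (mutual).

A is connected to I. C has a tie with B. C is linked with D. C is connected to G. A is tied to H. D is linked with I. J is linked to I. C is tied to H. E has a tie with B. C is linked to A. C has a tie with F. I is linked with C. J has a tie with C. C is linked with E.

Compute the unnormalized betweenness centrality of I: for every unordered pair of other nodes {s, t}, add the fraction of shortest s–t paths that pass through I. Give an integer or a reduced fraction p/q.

Pairs whose geodesics pass through I — J–D: 1/2; J–A: 1/2; D–A: 1/2.
All other pairs contribute 0.
Summing the contributions gives betweenness(I) = 3/2.

3/2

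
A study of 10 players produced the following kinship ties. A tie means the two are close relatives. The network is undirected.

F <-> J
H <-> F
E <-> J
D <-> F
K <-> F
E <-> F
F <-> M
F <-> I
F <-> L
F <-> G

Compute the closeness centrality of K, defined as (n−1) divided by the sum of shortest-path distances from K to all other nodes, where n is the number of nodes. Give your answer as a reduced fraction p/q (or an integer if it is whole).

Distances from K: D:2, E:2, F:1, G:2, H:2, I:2, J:2, L:2, M:2. Sum = 17.
n = 10, so closeness = 9/17.

9/17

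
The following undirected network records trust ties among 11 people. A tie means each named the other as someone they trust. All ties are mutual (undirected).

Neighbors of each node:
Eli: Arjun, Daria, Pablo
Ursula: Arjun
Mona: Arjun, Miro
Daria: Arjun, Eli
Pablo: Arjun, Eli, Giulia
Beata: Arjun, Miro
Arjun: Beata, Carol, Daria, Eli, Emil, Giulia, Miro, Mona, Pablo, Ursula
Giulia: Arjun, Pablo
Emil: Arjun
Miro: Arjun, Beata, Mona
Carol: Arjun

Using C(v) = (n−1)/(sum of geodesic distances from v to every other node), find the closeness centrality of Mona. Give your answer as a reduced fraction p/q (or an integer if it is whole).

5/9

Distances from Mona: Arjun:1, Beata:2, Carol:2, Daria:2, Eli:2, Emil:2, Giulia:2, Miro:1, Pablo:2, Ursula:2. Sum = 18.
n = 11, so closeness = 10/18 = 5/9.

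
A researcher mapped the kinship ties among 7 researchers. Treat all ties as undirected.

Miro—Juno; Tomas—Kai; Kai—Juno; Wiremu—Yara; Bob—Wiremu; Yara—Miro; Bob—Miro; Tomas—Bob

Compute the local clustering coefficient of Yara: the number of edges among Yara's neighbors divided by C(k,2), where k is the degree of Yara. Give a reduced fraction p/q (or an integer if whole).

Yara's neighbors: Miro and Wiremu (k = 2).
Possible neighbor pairs: C(2,2) = 1. Edges among them: none → e = 0.
Clustering(Yara) = 0/1.

0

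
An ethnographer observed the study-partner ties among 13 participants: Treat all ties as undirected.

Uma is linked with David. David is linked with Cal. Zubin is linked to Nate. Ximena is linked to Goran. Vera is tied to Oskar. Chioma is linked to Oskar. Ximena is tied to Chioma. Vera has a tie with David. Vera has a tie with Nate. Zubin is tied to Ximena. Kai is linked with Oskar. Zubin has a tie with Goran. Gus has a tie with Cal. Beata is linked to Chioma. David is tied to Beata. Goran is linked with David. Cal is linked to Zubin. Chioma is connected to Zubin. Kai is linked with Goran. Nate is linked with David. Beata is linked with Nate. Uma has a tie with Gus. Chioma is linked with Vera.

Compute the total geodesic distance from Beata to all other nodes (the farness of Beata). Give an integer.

Distances from Beata: Cal:2, Chioma:1, David:1, Goran:2, Gus:3, Kai:3, Nate:1, Oskar:2, Uma:2, Vera:2, Ximena:2, Zubin:2.
Sum = 2 + 1 + 1 + 2 + 3 + 3 + 1 + 2 + 2 + 2 + 2 + 2 = 23.

23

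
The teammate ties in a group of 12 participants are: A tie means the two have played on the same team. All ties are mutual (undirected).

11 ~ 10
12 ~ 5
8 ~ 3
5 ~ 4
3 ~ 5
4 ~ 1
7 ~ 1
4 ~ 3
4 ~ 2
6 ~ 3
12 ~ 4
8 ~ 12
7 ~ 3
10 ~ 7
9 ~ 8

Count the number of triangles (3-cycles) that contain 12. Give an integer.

12's neighbors: 4, 5, and 8.
Neighbor pairs that are themselves tied: 12–4–5. Each forms one triangle with 12, for 1 in total.

1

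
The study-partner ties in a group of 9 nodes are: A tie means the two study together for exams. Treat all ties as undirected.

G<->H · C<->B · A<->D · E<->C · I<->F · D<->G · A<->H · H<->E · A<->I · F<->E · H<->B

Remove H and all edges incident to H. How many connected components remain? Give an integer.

H's neighbors (A, B, E, and G) remain reachable from one another through other ties, so the rest of the network stays in one piece.

1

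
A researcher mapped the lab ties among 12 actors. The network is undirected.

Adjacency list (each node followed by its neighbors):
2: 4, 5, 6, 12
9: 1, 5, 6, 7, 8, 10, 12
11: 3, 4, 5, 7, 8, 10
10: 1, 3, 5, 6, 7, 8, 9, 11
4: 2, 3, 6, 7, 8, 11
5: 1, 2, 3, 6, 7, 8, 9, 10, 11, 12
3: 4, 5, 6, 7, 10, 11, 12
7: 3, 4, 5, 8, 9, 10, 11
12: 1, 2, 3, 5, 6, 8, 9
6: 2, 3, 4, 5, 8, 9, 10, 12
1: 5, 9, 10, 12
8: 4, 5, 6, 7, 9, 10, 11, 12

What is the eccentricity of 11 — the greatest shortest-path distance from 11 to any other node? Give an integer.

Distances from 11: 1:2, 2:2, 3:1, 4:1, 5:1, 6:2, 7:1, 8:1, 9:2, 10:1, 12:2.
The largest is 2 (to 9, 1, 12, 6, and 2), so the eccentricity of 11 is 2.

2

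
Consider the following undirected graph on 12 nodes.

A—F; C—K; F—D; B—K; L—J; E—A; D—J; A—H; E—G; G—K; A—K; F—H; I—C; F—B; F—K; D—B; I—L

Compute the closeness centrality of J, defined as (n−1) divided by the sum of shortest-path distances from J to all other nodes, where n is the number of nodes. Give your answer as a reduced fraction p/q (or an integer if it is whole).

Distances from J: A:3, B:2, C:3, D:1, E:4, F:2, G:4, H:3, I:2, K:3, L:1. Sum = 28.
n = 12, so closeness = 11/28.

11/28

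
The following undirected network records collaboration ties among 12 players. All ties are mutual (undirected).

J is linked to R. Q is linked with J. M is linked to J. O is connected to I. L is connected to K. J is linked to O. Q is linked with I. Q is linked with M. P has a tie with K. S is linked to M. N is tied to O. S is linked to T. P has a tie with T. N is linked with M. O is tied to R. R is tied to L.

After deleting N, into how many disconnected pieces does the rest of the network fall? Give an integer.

N's neighbors (M and O) remain reachable from one another through other ties, so the rest of the network stays in one piece.

1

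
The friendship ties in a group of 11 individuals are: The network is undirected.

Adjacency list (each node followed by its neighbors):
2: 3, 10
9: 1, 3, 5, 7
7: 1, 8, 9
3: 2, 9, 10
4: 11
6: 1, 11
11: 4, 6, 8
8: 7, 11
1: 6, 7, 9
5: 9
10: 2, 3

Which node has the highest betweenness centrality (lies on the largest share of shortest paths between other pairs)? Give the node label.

9

Unnormalized betweenness of each node: 1:11, 2:0, 3:16, 4:0, 5:0, 6:7, 7:11, 8:7, 9:27, 10:0, 11:10.
9 has the largest value, 27, making it the main broker — the node through which the most shortest paths run.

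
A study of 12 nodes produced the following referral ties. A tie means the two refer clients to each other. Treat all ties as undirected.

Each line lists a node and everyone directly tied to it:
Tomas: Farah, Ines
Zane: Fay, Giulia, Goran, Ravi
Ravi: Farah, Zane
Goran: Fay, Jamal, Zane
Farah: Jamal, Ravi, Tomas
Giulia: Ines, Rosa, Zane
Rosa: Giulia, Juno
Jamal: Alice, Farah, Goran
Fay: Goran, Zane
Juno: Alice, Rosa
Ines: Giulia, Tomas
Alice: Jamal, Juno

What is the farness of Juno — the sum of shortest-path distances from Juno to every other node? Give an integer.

30

Distances from Juno: Alice:1, Farah:3, Fay:4, Giulia:2, Goran:3, Ines:3, Jamal:2, Ravi:4, Rosa:1, Tomas:4, Zane:3.
Sum = 1 + 3 + 4 + 2 + 3 + 3 + 2 + 4 + 1 + 4 + 3 = 30.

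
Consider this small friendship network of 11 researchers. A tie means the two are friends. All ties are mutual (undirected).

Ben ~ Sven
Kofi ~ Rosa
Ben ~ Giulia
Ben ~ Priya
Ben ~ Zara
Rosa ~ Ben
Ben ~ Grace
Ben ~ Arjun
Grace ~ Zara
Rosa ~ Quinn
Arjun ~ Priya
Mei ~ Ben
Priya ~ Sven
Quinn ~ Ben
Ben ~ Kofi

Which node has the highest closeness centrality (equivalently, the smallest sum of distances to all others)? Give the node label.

Farness (sum of distances to all others) for each node — Arjun:18, Ben:10, Giulia:19, Grace:18, Kofi:18, Mei:19, Priya:17, Quinn:18, Rosa:17, Sven:18, Zara:18.
The smallest farness is 10, for Ben, so Ben has the highest closeness.

Ben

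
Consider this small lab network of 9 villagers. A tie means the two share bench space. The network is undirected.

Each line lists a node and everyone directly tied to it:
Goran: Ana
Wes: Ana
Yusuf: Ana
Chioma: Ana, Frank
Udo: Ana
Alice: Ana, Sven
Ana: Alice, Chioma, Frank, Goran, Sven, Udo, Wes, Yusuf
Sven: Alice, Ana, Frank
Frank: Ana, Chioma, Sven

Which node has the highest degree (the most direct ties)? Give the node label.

Ana

Degrees — Alice:2, Ana:8, Chioma:2, Frank:3, Goran:1, Sven:3, Udo:1, Wes:1, Yusuf:1.
The maximum is 8, attained only by Ana.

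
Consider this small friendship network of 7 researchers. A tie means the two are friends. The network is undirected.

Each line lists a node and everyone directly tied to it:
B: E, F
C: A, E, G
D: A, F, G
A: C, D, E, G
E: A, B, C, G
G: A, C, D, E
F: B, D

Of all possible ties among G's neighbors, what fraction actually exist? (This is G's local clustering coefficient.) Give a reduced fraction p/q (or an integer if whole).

G's neighbors: A, C, D, and E (k = 4).
Possible neighbor pairs: C(4,2) = 6. Edges among them: A–C, A–D, A–E, C–E → e = 4.
Clustering(G) = 4/6 = 2/3.

2/3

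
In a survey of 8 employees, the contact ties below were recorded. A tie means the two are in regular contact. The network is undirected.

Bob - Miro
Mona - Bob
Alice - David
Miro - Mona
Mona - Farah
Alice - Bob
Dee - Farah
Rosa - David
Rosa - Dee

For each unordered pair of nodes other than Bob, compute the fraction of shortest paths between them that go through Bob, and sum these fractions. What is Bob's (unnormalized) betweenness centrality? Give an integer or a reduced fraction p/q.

11/2

Pairs whose geodesics pass through Bob — Alice–Farah: 1; Alice–Mona: 1; Alice–Miro: 1; David–Mona: 1; David–Miro: 1; Rosa–Miro: 1/2.
All other pairs contribute 0.
Summing the contributions gives betweenness(Bob) = 11/2.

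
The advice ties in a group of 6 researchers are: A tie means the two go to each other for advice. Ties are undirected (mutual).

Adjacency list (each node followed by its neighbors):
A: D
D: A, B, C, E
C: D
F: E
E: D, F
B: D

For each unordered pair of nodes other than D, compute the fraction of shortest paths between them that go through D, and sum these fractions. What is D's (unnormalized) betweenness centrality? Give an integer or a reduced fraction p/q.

Pairs whose geodesics pass through D — B–C: 1; B–A: 1; B–E: 1; B–F: 1; C–A: 1; C–E: 1; C–F: 1; A–E: 1; A–F: 1.
All other pairs contribute 0.
Summing the contributions gives betweenness(D) = 9.

9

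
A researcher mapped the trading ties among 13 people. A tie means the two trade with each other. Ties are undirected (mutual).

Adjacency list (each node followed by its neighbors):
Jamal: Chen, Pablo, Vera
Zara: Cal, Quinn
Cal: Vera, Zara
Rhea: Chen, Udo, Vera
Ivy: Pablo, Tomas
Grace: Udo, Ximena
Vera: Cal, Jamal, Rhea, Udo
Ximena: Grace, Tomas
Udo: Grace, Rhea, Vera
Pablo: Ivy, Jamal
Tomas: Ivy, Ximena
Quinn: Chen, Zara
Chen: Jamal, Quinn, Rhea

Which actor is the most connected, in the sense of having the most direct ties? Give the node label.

Degrees — Cal:2, Chen:3, Grace:2, Ivy:2, Jamal:3, Pablo:2, Quinn:2, Rhea:3, Tomas:2, Udo:3, Vera:4, Ximena:2, Zara:2.
The maximum is 4, attained only by Vera.

Vera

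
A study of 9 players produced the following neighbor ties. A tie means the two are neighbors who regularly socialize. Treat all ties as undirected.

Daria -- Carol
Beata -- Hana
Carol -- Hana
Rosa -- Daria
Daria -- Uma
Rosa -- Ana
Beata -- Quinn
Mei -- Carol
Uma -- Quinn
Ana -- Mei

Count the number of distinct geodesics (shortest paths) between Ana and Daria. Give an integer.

The shortest distance is 2, and the only length-2 path is Ana–Rosa–Daria. So there is exactly 1 shortest path.

1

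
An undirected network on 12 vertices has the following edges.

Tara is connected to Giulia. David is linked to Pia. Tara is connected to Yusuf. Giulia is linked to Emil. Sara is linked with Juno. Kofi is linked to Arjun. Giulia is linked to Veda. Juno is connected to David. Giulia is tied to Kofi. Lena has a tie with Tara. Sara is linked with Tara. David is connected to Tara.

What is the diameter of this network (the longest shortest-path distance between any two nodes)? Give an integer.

Eccentricity of each node (its greatest distance to any other): Arjun:5, David:4, Emil:4, Giulia:3, Juno:5, Kofi:4, Lena:4, Pia:5, Sara:4, Tara:3, Veda:4, Yusuf:4.
The maximum eccentricity is 5, realized for instance by the pair Pia–Arjun via Pia – David – Tara – Giulia – Kofi – Arjun. So the diameter is 5.

5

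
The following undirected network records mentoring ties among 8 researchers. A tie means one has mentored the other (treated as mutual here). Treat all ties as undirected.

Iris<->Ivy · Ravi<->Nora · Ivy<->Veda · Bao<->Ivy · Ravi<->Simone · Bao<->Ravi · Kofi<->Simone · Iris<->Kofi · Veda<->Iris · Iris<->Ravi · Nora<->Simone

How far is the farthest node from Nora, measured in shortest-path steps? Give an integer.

Distances from Nora: Bao:2, Iris:2, Ivy:3, Kofi:2, Ravi:1, Simone:1, Veda:3.
The largest is 3 (to Veda and Ivy), so the eccentricity of Nora is 3.

3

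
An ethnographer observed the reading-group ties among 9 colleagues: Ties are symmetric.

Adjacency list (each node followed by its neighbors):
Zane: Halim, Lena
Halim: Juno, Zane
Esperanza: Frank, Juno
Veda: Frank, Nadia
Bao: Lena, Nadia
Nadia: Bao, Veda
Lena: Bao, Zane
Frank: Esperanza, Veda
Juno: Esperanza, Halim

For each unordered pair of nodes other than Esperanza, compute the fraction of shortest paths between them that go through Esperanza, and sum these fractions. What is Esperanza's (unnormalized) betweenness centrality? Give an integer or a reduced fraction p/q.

Pairs whose geodesics pass through Esperanza — Juno–Frank: 1; Juno–Veda: 1; Juno–Nadia: 1; Frank–Zane: 1; Frank–Halim: 1; Veda–Halim: 1.
All other pairs contribute 0.
Summing the contributions gives betweenness(Esperanza) = 6.

6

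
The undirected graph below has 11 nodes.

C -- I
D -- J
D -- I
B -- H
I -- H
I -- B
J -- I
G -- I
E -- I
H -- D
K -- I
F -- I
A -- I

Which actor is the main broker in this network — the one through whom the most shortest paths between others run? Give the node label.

I

Unnormalized betweenness of each node: A:0, B:0, C:0, D:1/2, E:0, F:0, G:0, H:1/2, I:41, J:0, K:0.
I has the largest value, 41, making it the main broker — the node through which the most shortest paths run.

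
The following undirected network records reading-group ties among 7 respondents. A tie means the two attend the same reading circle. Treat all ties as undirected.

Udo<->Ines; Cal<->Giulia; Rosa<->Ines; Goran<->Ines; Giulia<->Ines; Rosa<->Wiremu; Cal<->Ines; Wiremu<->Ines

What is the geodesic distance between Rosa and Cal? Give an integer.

One shortest route is Rosa – Ines – Cal, which uses 2 edges, and Rosa and Cal are not directly tied, so nothing shorter exists. So d(Rosa,Cal) = 2.

2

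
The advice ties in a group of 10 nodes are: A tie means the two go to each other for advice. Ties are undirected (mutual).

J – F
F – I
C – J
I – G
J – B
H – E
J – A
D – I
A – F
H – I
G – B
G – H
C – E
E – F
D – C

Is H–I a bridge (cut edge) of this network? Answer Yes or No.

No

Even without that edge, H still reaches I via H – G – I, so the network stays connected. Not a bridge.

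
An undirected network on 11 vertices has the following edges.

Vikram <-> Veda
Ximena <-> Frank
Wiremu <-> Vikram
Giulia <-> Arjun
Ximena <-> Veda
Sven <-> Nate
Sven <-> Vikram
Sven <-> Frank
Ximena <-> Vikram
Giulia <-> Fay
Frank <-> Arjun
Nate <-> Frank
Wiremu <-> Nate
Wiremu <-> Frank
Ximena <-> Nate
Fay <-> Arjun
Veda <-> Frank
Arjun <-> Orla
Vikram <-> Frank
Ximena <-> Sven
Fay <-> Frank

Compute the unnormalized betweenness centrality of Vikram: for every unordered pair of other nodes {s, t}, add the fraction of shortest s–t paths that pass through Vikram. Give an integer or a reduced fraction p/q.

3/2

Pairs whose geodesics pass through Vikram — Ximena–Wiremu: 1/3; Wiremu–Sven: 1/3; Wiremu–Veda: 1/2; Sven–Veda: 1/3.
All other pairs contribute 0.
Summing the contributions gives betweenness(Vikram) = 3/2.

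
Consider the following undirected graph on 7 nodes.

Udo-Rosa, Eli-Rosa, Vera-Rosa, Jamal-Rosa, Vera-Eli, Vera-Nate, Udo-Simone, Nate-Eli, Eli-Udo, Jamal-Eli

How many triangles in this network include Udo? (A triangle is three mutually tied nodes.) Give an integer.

1

Udo's neighbors: Eli, Rosa, and Simone.
Neighbor pairs that are themselves tied: Udo–Eli–Rosa. Each forms one triangle with Udo, for 1 in total.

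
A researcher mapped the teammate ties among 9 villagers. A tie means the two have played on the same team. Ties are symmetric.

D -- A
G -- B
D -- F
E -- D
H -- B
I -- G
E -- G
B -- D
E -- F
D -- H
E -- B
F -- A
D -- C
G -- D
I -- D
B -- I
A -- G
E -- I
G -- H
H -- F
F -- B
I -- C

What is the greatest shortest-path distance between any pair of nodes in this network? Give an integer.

2

Eccentricity of each node (its greatest distance to any other): A:2, B:2, C:2, D:1, E:2, F:2, G:2, H:2, I:2.
The maximum eccentricity is 2, realized for instance by the pair F–G via F – D – G. So the diameter is 2.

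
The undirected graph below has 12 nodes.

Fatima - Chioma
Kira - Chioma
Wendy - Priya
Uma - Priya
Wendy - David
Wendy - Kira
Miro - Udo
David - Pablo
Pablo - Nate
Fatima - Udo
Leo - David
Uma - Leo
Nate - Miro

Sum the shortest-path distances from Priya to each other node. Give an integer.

32

Distances from Priya: Chioma:3, David:2, Fatima:4, Kira:2, Leo:2, Miro:5, Nate:4, Pablo:3, Udo:5, Uma:1, Wendy:1.
Sum = 3 + 2 + 4 + 2 + 2 + 5 + 4 + 3 + 5 + 1 + 1 = 32.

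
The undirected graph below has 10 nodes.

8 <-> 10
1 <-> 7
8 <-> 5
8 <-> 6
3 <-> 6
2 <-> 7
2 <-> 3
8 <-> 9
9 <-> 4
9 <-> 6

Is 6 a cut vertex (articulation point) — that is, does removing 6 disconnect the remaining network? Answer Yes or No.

Removing 6 leaves {4, 5, 8, 9, and 10} with no path to {1, 2, 3, and 7}, so the network splits into 2 components. 6 is a cut vertex.

Yes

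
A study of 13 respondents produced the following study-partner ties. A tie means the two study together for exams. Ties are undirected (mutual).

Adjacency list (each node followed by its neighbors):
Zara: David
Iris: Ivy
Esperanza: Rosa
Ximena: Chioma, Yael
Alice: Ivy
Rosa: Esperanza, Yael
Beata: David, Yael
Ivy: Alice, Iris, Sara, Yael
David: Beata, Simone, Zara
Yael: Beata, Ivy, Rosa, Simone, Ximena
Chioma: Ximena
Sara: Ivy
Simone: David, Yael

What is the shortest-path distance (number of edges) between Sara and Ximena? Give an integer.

3

One shortest route is Sara – Ivy – Yael – Ximena, which uses 3 edges, and at distance 2 from Sara we only reach {Alice, Iris, Yael}, which does not include Ximena. So d(Sara,Ximena) = 3.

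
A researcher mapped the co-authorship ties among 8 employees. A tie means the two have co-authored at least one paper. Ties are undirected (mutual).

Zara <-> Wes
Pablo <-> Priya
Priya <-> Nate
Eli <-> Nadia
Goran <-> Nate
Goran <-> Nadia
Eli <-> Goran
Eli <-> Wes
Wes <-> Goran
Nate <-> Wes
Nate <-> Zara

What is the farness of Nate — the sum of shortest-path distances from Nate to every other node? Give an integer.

Distances from Nate: Eli:2, Goran:1, Nadia:2, Pablo:2, Priya:1, Wes:1, Zara:1.
Sum = 2 + 1 + 2 + 2 + 1 + 1 + 1 = 10.

10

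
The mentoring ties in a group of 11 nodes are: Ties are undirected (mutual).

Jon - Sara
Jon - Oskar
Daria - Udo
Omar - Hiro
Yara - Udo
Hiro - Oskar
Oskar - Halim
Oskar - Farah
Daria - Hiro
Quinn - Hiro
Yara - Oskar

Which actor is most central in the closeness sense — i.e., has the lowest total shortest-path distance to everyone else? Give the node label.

Farness (sum of distances to all others) for each node — Daria:23, Farah:24, Halim:24, Hiro:17, Jon:22, Omar:26, Oskar:15, Quinn:26, Sara:31, Udo:25, Yara:21.
The smallest farness is 15, for Oskar, so Oskar has the highest closeness.

Oskar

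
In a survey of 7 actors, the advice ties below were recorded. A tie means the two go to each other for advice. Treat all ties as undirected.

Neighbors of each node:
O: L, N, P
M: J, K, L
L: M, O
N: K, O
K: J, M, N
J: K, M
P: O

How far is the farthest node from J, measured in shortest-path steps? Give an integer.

4

Distances from J: K:1, L:2, M:1, N:2, O:3, P:4.
The largest is 4 (to P), so the eccentricity of J is 4.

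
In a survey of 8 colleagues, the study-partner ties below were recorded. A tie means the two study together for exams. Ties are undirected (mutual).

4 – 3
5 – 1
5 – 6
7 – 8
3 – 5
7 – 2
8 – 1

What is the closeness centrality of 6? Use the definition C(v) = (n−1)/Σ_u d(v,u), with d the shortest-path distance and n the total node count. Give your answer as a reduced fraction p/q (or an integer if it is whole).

Distances from 6: 1:2, 2:5, 3:2, 4:3, 5:1, 7:4, 8:3. Sum = 20.
n = 8, so closeness = 7/20.

7/20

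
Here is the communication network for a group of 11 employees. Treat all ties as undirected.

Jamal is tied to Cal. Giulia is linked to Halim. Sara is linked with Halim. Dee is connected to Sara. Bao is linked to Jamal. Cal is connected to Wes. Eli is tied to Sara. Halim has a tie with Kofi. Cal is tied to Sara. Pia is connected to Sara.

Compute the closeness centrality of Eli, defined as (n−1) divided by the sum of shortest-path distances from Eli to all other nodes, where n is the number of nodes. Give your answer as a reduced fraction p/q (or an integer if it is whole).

2/5

Distances from Eli: Bao:4, Cal:2, Dee:2, Giulia:3, Halim:2, Jamal:3, Kofi:3, Pia:2, Sara:1, Wes:3. Sum = 25.
n = 11, so closeness = 10/25 = 2/5.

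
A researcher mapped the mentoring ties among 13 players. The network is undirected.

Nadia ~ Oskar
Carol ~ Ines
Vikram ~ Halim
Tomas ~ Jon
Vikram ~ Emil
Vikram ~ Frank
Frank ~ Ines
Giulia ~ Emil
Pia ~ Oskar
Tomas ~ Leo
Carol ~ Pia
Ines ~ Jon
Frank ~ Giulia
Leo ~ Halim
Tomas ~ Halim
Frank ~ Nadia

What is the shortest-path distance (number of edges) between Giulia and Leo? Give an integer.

4

One shortest route is Giulia – Frank – Vikram – Halim – Leo, which uses 4 edges, and at distance 3 from Giulia we only reach {Carol, Halim, Jon, Oskar}, which does not include Leo. So d(Giulia,Leo) = 4.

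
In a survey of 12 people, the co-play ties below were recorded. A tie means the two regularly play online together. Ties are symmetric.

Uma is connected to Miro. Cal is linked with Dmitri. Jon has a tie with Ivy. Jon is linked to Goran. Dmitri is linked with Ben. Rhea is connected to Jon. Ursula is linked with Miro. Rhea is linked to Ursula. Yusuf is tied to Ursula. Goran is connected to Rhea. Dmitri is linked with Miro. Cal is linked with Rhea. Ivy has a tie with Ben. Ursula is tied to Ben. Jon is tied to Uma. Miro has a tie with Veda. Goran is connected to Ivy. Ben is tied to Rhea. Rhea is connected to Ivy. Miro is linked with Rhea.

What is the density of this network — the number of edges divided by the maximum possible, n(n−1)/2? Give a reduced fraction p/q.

There are 20 edges and 12 nodes, so the maximum possible is C(12,2) = 66.
Density = 20/66 = 10/33.

10/33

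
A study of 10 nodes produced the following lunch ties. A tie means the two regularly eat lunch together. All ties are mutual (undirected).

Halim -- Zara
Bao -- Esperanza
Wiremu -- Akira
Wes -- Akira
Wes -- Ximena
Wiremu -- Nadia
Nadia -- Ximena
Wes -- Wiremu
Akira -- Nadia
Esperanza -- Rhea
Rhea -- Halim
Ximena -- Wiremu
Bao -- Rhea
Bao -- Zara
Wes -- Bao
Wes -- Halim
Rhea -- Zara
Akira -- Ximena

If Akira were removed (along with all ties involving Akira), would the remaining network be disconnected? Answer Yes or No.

Even without Akira, every remaining node can still reach every other (the residual graph is connected), so Akira is not a cut vertex.

No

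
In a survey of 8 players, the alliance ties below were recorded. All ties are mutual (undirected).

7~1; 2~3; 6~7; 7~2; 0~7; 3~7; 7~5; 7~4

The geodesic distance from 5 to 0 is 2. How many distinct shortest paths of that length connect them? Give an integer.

The shortest distance is 2, and the only length-2 path is 5–7–0. So there is exactly 1 shortest path.

1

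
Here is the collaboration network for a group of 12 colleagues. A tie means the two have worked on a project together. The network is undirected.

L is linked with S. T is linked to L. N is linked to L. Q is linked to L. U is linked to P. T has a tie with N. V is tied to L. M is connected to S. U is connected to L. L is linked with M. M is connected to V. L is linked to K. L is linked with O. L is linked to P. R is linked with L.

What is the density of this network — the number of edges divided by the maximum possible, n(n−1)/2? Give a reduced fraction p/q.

There are 15 edges and 12 nodes, so the maximum possible is C(12,2) = 66.
Density = 15/66 = 5/22.

5/22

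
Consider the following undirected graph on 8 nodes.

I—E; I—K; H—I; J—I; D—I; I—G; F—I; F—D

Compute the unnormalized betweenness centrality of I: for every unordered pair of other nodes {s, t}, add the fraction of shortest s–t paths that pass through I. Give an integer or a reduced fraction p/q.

20

Pairs whose geodesics pass through I — E–D: 1; E–K: 1; E–F: 1; E–J: 1; E–H: 1; E–G: 1; D–K: 1; D–J: 1; D–H: 1; D–G: 1; K–F: 1; K–J: 1; K–H: 1; K–G: 1 … (+6 more pairs).
All other pairs contribute 0.
Summing the contributions gives betweenness(I) = 20.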